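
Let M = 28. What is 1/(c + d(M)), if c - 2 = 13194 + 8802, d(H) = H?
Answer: 1/22026 ≈ 4.5401e-5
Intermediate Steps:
c = 21998 (c = 2 + (13194 + 8802) = 2 + 21996 = 21998)
1/(c + d(M)) = 1/(21998 + 28) = 1/22026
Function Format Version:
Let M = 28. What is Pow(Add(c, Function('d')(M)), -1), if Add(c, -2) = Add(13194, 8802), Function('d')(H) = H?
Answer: Rational(1, 22026) ≈ 4.5401e-5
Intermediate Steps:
c = 21998 (c = Add(2, Add(13194, 8802)) = Add(2, 21996) = 21998)
Pow(Add(c, Function('d')(M)), -1) = Pow(Add(21998, 28), -1) = Pow(22026, -1) = Rational(1, 22026)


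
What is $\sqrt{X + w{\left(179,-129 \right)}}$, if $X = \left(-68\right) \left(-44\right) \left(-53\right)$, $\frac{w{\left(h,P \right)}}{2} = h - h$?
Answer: $4 i \sqrt{9911} \approx 398.22 i$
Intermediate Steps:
$w{\left(h,P \right)} = 0$ ($w{\left(h,P \right)} = 2 \left(h - h\right) = 2 \cdot 0 = 0$)
$X = -158576$ ($X = 2992 \left(-53\right) = -158576$)
$\sqrt{X + w{\left(179,-129 \right)}} = \sqrt{-158576 + 0} = \sqrt{-158576} = 4 i \sqrt{9911}$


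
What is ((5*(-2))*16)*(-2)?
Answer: 320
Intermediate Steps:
((5*(-2))*16)*(-2) = -10*16*(-2) = -160*(-2) = 320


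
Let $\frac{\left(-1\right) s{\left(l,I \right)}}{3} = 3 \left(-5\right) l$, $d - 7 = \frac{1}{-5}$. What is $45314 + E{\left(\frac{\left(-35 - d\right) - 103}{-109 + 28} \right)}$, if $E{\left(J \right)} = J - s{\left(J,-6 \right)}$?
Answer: $\frac{18320314}{405} \approx 45235.0$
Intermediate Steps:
$d = \frac{34}{5}$ ($d = 7 + \frac{1}{-5} = 7 - \frac{1}{5} = \frac{34}{5} \approx 6.8$)
$s{\left(l,I \right)} = 45 l$ ($s{\left(l,I \right)} = - 3 \cdot 3 \left(-5\right) l = - 3 \left(- 15 l\right) = 45 l$)
$E{\left(J \right)} = - 44 J$ ($E{\left(J \right)} = J - 45 J = - 44 J$)
$45314 + E{\left(\frac{\left(-35 - d\right) - 103}{-109 + 28} \right)} = 45314 - 44 \frac{\left(-35 - \frac{34}{5}\right) - 103}{-109 + 28} = 45314 - 44 \frac{\left(-35 - \frac{34}{5}\right) - 103}{-81} = 45314 - 44 \left(- \frac{209}{5} - 103\right) \left(- \frac{1}{81}\right) = 45314 - 44 \left(\left(- \frac{724}{5}\right) \left(- \frac{1}{81}\right)\right) = 45314 - \frac{31856}{405} = \frac{18320314}{405}$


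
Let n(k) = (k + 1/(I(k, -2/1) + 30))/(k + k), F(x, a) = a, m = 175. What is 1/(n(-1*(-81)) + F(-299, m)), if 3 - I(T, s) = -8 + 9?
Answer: 5184/909793 ≈ 0.0056980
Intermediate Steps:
I(T, s) = 2 (I(T, s) = 3 - (-8 + 9) = 3 - 1*1 = 3 - 1 = 2)
n(k) = (1/32 + k)/(2*k) (n(k) = (k + 1/(2 + 30))/(k + k) = (k + 1/32)/((2*k)) = (k + 1/32)*(1/(2*k)) = (1/32 + k)*(1/(2*k)) = (1/32 + k)/(2*k))
1/(n(-1*(-81)) + F(-299, m)) = 1/((1 + 32*(-1*(-81)))/(64*((-1*(-81)))) + 175) = 1/((1/64)*(1 + 32*81)/81 + 175) = 1/((1/64)*(1/81)*(1 + 2592) + 175) = 1/((1/64)*(1/81)*2593 + 175) = 1/(2593/5184 + 175) = 1/(909793/5184) = 5184/909793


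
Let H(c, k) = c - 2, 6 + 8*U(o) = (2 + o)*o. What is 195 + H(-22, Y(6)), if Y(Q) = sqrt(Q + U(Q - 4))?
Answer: 171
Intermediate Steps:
U(o) = -3/4 + o*(2 + o)/8 (U(o) = -3/4 + ((2 + o)*o)/8 = -3/4 + (o*(2 + o))/8 = -3/4 + o*(2 + o)/8)
Y(Q) = sqrt(-7/4 + (-4 + Q)**2/8 + 5*Q/4) (Y(Q) = sqrt(Q + (-3/4 + (Q - 4)/4 + (Q - 4)**2/8)) = sqrt(Q + (-3/4 + (-4 + Q)/4 + (-4 + Q)**2/8)) = sqrt(Q + (-3/4 + (-1 + Q/4) + (-4 + Q)**2/8)) = sqrt(Q + (-7/4 + Q/4 + (-4 + Q)**2/8)) = sqrt(-7/4 + (-4 + Q)**2/8 + 5*Q/4))
H(c, k) = -2 + c
195 + H(-22, Y(6)) = 195 + (-2 - 22) = 195 - 24 = 171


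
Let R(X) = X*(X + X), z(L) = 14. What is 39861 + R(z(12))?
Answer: 40253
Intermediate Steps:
R(X) = 2*X**2 (R(X) = X*(2*X) = 2*X**2)
39861 + R(z(12)) = 39861 + 2*14**2 = 39861 + 2*196 = 39861 + 392 = 40253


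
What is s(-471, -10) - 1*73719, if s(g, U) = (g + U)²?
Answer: 157642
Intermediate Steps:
s(g, U) = (U + g)²
s(-471, -10) - 1*73719 = (-10 - 471)² - 1*73719 = (-481)² - 73719 = 231361 - 73719 = 157642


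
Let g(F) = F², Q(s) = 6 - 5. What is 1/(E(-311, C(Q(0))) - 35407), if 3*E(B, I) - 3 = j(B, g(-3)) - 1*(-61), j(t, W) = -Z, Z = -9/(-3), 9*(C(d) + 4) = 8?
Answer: -3/106160 ≈ -2.8259e-5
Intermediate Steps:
Q(s) = 1
C(d) = -28/9 (C(d) = -4 + (⅑)*8 = -4 + 8/9 = -28/9)
Z = 3 (Z = -9*(-⅓) = 3)
j(t, W) = -3 (j(t, W) = -1*3 = -3)
E(B, I) = 61/3 (E(B, I) = 1 + (-3 - 1*(-61))/3 = 1 + (-3 + 61)/3 = 1 + (⅓)*58 = 1 + 58/3 = 61/3)
1/(E(-311, C(Q(0))) - 35407) = 1/(61/3 - 35407) = 1/(-106160/3) = -3/106160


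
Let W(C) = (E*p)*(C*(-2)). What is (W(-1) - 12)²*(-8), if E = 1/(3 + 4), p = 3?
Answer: -48672/49 ≈ -993.31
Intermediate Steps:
E = ⅐ (E = 1/7 = ⅐ ≈ 0.14286)
W(C) = -6*C/7 (W(C) = ((⅐)*3)*(C*(-2)) = 3*(-2*C)/7 = -6*C/7)
(W(-1) - 12)²*(-8) = (-6/7*(-1) - 12)²*(-8) = (6/7 - 12)²*(-8) = (-78/7)²*(-8) = (6084/49)*(-8) = -48672/49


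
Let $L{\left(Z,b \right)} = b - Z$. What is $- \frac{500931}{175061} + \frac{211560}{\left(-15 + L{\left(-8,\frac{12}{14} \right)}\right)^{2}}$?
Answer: $\frac{42182165847}{7527623} \approx 5603.6$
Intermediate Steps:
$- \frac{500931}{175061} + \frac{211560}{\left(-15 + L{\left(-8,\frac{12}{14} \right)}\right)^{2}} = - \frac{500931}{175061} + \frac{211560}{\left(-15 + \left(\frac{12}{14} - -8\right)\right)^{2}} = \left(-500931\right) \frac{1}{175061} + \frac{211560}{\left(-15 + \left(12 \cdot \frac{1}{14} + 8\right)\right)^{2}} = - \frac{500931}{175061} + \frac{211560}{\left(-15 + \left(\frac{6}{7} + 8\right)\right)^{2}} = - \frac{500931}{175061} + \frac{211560}{\left(-15 + \frac{62}{7}\right)^{2}} = - \frac{500931}{175061} + \frac{211560}{\left(- \frac{43}{7}\right)^{2}} = - \frac{500931}{175061} + \frac{211560}{\frac{1849}{49}} = - \frac{500931}{175061} + 211560 \cdot \frac{49}{1849} = - \frac{500931}{175061} + \frac{241080}{43} = \frac{42182165847}{7527623}$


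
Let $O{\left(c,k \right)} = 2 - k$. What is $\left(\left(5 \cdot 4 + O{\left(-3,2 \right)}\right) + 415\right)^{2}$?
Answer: $189225$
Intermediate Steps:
$\left(\left(5 \cdot 4 + O{\left(-3,2 \right)}\right) + 415\right)^{2} = \left(\left(5 \cdot 4 + \left(2 - 2\right)\right) + 415\right)^{2} = \left(\left(20 + \left(2 - 2\right)\right) + 415\right)^{2} = \left(\left(20 + 0\right) + 415\right)^{2} = \left(20 + 415\right)^{2} = 435^{2} = 189225$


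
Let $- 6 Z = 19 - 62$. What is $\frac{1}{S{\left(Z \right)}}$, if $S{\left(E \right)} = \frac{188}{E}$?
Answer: $\frac{43}{1128} \approx 0.038121$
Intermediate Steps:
$Z = \frac{43}{6}$ ($Z = - \frac{19 - 62}{6} = \left(- \frac{1}{6}\right) \left(-43\right) = \frac{43}{6} \approx 7.1667$)
$\frac{1}{S{\left(Z \right)}} = \frac{1}{188 \frac{1}{\frac{43}{6}}} = \frac{1}{188 \cdot \frac{6}{43}} = \frac{1}{\frac{1128}{43}} = \frac{43}{1128}$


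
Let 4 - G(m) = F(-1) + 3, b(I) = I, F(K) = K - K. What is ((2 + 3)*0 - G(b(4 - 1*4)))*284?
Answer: -284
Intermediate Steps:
F(K) = 0
G(m) = 1 (G(m) = 4 - (0 + 3) = 4 - 1*3 = 4 - 3 = 1)
((2 + 3)*0 - G(b(4 - 1*4)))*284 = ((2 + 3)*0 - 1*1)*284 = (5*0 - 1)*284 = (0 - 1)*284 = -1*284 = -284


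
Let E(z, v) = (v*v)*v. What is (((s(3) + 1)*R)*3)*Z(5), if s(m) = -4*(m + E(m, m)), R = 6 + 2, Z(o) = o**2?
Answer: -71400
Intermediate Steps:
R = 8
E(z, v) = v**3 (E(z, v) = v**2*v = v**3)
s(m) = -4*m - 4*m**3 (s(m) = -4*(m + m**3) = -4*m - 4*m**3)
(((s(3) + 1)*R)*3)*Z(5) = (((4*3*(-1 - 1*3**2) + 1)*8)*3)*5**2 = (((4*3*(-1 - 1*9) + 1)*8)*3)*25 = (((4*3*(-1 - 9) + 1)*8)*3)*25 = (((4*3*(-10) + 1)*8)*3)*25 = (((-120 + 1)*8)*3)*25 = (-119*8*3)*25 = -952*3*25 = -2856*25 = -71400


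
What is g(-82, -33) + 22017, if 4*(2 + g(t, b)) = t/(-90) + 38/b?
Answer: 43589581/1980 ≈ 22015.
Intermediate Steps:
g(t, b) = -2 - t/360 + 19/(2*b) (g(t, b) = -2 + (t/(-90) + 38/b)/4 = -2 + (t*(-1/90) + 38/b)/4 = -2 + (-t/90 + 38/b)/4 = -2 + (38/b - t/90)/4 = -2 + (-t/360 + 19/(2*b)) = -2 - t/360 + 19/(2*b))
g(-82, -33) + 22017 = (1/360)*(3420 - 1*(-33)*(720 - 82))/(-33) + 22017 = (1/360)*(-1/33)*(3420 - 1*(-33)*638) + 22017 = (1/360)*(-1/33)*(3420 + 21054) + 22017 = (1/360)*(-1/33)*24474 + 22017 = -4079/1980 + 22017 = 43589581/1980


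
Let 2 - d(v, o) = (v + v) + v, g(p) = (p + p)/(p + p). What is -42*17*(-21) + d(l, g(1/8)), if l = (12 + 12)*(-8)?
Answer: 15572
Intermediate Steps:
l = -192 (l = 24*(-8) = -192)
g(p) = 1 (g(p) = (2*p)/((2*p)) = (2*p)*(1/(2*p)) = 1)
d(v, o) = 2 - 3*v (d(v, o) = 2 - ((v + v) + v) = 2 - (2*v + v) = 2 - 3*v)
-42*17*(-21) + d(l, g(1/8)) = -42*17*(-21) + (2 - 3*(-192)) = -714*(-21) + (2 + 576) = 14994 + 578 = 15572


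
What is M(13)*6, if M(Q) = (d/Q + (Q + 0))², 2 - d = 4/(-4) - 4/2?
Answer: 181656/169 ≈ 1074.9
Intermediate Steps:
d = 5 (d = 2 - (4/(-4) - 4/2) = 2 - (4*(-¼) - 4*½) = 2 - (-1 - 2) = 2 - 1*(-3) = 2 + 3 = 5)
M(Q) = (Q + 5/Q)² (M(Q) = (5/Q + (Q + 0))² = (5/Q + Q)² = (Q + 5/Q)²)
M(13)*6 = ((5 + 13²)²/13²)*6 = ((5 + 169)²/169)*6 = ((1/169)*174²)*6 = ((1/169)*30276)*6 = (30276/169)*6 = 181656/169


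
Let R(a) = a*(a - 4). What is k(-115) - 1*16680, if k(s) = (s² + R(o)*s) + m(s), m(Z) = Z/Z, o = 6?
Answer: -4834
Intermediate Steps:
R(a) = a*(-4 + a)
m(Z) = 1
k(s) = 1 + s² + 12*s (k(s) = (s² + (6*(-4 + 6))*s) + 1 = (s² + (6*2)*s) + 1 = (s² + 12*s) + 1 = 1 + s² + 12*s)
k(-115) - 1*16680 = (1 + (-115)² + 12*(-115)) - 1*16680 = (1 + 13225 - 1380) - 16680 = 11846 - 16680 = -4834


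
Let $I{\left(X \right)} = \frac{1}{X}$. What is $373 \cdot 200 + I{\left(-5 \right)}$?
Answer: $\frac{372999}{5} \approx 74600.0$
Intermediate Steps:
$373 \cdot 200 + I{\left(-5 \right)} = 373 \cdot 200 + \frac{1}{-5} = 74600 - \frac{1}{5} = \frac{372999}{5}$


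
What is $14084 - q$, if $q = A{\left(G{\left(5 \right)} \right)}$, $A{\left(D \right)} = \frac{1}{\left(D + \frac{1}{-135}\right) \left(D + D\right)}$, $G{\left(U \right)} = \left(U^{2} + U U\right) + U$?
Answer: $\frac{2300311525}{163328} \approx 14084.0$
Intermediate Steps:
$G{\left(U \right)} = U + 2 U^{2}$ ($G{\left(U \right)} = \left(U^{2} + U^{2}\right) + U = 2 U^{2} + U = U + 2 U^{2}$)
$A{\left(D \right)} = \frac{1}{2 D \left(- \frac{1}{135} + D\right)}$ ($A{\left(D \right)} = \frac{1}{\left(D - \frac{1}{135}\right) 2 D} = \frac{1}{\left(- \frac{1}{135} + D\right) 2 D} = \frac{1}{2 D \left(- \frac{1}{135} + D\right)}$)
$q = \frac{27}{163328}$ ($q = \frac{135}{2 \cdot 5 \left(1 + 2 \cdot 5\right) \left(-1 + 135 \cdot 5 \left(1 + 2 \cdot 5\right)\right)} = \frac{135}{2 \cdot 5 \left(1 + 10\right) \left(-1 + 135 \cdot 5 \left(1 + 10\right)\right)} = \frac{135}{2 \cdot 5 \cdot 11 \left(-1 + 135 \cdot 5 \cdot 11\right)} = \frac{135}{2 \cdot 55 \left(-1 + 135 \cdot 55\right)} = \frac{135}{2} \cdot \frac{1}{55} \frac{1}{-1 + 7425} = \frac{135}{2} \cdot \frac{1}{55} \cdot \frac{1}{7424} = \frac{27}{163328} \approx 0.00016531$)
$14084 - q = 14084 - \frac{27}{163328} = \frac{2300311525}{163328}$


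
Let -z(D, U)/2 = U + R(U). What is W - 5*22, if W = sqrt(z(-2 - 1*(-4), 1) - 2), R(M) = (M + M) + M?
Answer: -110 + I*sqrt(10) ≈ -110.0 + 3.1623*I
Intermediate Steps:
R(M) = 3*M (R(M) = 2*M + M = 3*M)
z(D, U) = -8*U (z(D, U) = -2*(U + 3*U) = -8*U)
W = I*sqrt(10) (W = sqrt(-8*1 - 2) = sqrt(-8 - 2) = sqrt(-10) = I*sqrt(10) ≈ 3.1623*I)
W - 5*22 = I*sqrt(10) - 5*22 = I*sqrt(10) - 110 = -110 + I*sqrt(10)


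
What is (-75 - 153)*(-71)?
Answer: 16188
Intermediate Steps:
(-75 - 153)*(-71) = -228*(-71) = 16188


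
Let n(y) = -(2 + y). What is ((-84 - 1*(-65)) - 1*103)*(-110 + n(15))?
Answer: 15494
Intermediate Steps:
n(y) = -2 - y
((-84 - 1*(-65)) - 1*103)*(-110 + n(15)) = ((-84 - 1*(-65)) - 1*103)*(-110 + (-2 - 1*15)) = ((-84 + 65) - 103)*(-110 + (-2 - 15)) = (-19 - 103)*(-110 - 17) = -122*(-127) = 15494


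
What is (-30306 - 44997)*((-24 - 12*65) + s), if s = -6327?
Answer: 536985693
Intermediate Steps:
(-30306 - 44997)*((-24 - 12*65) + s) = (-30306 - 44997)*((-24 - 12*65) - 6327) = -75303*((-24 - 780) - 6327) = -75303*(-804 - 6327) = -75303*(-7131) = 536985693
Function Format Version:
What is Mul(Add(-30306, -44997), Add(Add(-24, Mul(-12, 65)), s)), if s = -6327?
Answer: 536985693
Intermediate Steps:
Mul(Add(-30306, -44997), Add(Add(-24, Mul(-12, 65)), s)) = Mul(Add(-30306, -44997), Add(Add(-24, Mul(-12, 65)), -6327)) = Mul(-75303, Add(Add(-24, -780), -6327)) = Mul(-75303, Add(-804, -6327)) = Mul(-75303, -7131) = 536985693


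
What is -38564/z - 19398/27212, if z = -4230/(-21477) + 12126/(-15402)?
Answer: 9642419740760521/147609711614 ≈ 65324.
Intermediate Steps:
z = -10848869/18377153 (z = -4230*(-1/21477) + 12126*(-1/15402) = 1410/7159 - 2021/2567 = -10848869/18377153 ≈ -0.59035)
-38564/z - 19398/27212 = -38564/(-10848869/18377153) - 19398/27212 = -38564*(-18377153/10848869) - 19398*1/27212 = 708696528292/10848869 - 9699/13606 = 9642419740760521/147609711614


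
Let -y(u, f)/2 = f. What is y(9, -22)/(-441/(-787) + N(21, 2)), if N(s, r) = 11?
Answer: 17314/4549 ≈ 3.8061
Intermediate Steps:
y(u, f) = -2*f
y(9, -22)/(-441/(-787) + N(21, 2)) = (-2*(-22))/(-441/(-787) + 11) = 44/(-441*(-1)/787 + 11) = 44/(-1*(-441/787) + 11) = 44/(441/787 + 11) = 44/(9098/787) = (787/9098)*44 = 17314/4549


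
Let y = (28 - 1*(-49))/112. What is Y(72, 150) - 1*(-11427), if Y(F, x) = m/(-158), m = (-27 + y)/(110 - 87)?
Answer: 664411909/58144 ≈ 11427.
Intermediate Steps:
y = 11/16 (y = (28 + 49)*(1/112) = 77*(1/112) = 11/16 ≈ 0.68750)
m = -421/368 (m = (-27 + 11/16)/(110 - 87) = -421/16/23 = -421/16*1/23 = -421/368 ≈ -1.1440)
Y(F, x) = 421/58144 (Y(F, x) = -421/368/(-158) = -421/368*(-1/158) = 421/58144)
Y(72, 150) - 1*(-11427) = 421/58144 - 1*(-11427) = 421/58144 + 11427 = 664411909/58144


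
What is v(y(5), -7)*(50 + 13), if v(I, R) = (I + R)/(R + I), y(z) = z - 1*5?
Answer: 63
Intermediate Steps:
y(z) = -5 + z (y(z) = z - 5 = -5 + z)
v(I, R) = 1 (v(I, R) = (I + R)/(I + R) = 1)
v(y(5), -7)*(50 + 13) = 1*(50 + 13) = 1*63 = 63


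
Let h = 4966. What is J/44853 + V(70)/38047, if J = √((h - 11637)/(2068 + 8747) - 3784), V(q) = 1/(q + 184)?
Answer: 1/9663938 + I*√9033974985/69297885 ≈ 1.0348e-7 + 0.0013716*I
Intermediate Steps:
V(q) = 1/(184 + q)
J = I*√9033974985/1545 (J = √((4966 - 11637)/(2068 + 8747) - 3784) = √(-6671/10815 - 3784) = √(-6671*1/10815 - 3784) = √(-953/1545 - 3784) = √(-5847233/1545) = I*√9033974985/1545 ≈ 61.519*I)
J/44853 + V(70)/38047 = (I*√9033974985/1545)/44853 + 1/((184 + 70)*38047) = (I*√9033974985/1545)*(1/44853) + (1/38047)/254 = I*√9033974985/69297885 + (1/254)*(1/38047) = I*√9033974985/69297885 + 1/9663938 = 1/9663938 + I*√9033974985/69297885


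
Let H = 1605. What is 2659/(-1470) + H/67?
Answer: 2181197/98490 ≈ 22.146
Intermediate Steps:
2659/(-1470) + H/67 = 2659/(-1470) + 1605/67 = 2659*(-1/1470) + 1605*(1/67) = -2659/1470 + 1605/67 = 2181197/98490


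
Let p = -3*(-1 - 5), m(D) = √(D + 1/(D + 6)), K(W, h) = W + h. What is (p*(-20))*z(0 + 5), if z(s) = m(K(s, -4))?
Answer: -720*√14/7 ≈ -384.86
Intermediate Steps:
m(D) = √(D + 1/(6 + D))
z(s) = √((1 + (-4 + s)*(2 + s))/(2 + s)) (z(s) = √((1 + (s - 4)*(6 + (s - 4)))/(6 + (s - 4))) = √((1 + (-4 + s)*(6 + (-4 + s)))/(6 + (-4 + s))) = √((1 + (-4 + s)*(2 + s))/(2 + s)))
p = 18 (p = -3*(-6) = 18)
(p*(-20))*z(0 + 5) = (18*(-20))*√((1 + (-4 + (0 + 5))*(2 + (0 + 5)))/(2 + (0 + 5))) = -360*√(1 + (-4 + 5)*(2 + 5))/√(2 + 5) = -360*√7*√(1 + 1*7)/7 = -360*√7*√(1 + 7)/7 = -360*2*√14/7 = -720*√14/7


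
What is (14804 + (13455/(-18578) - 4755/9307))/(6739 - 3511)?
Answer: 2559478658509/558138779688 ≈ 4.5857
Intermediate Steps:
(14804 + (13455/(-18578) - 4755/9307))/(6739 - 3511) = (14804 + (13455*(-1/18578) - 4755*1/9307))/3228 = (14804 + (-13455/18578 - 4755/9307))*(1/3228) = (14804 - 213564075/172905446)*(1/3228) = (2559478658509/172905446)*(1/3228) = 2559478658509/558138779688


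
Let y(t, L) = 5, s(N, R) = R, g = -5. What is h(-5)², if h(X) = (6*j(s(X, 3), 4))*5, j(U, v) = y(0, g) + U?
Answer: 57600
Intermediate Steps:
j(U, v) = 5 + U
h(X) = 240 (h(X) = (6*(5 + 3))*5 = (6*8)*5 = 48*5 = 240)
h(-5)² = 240² = 57600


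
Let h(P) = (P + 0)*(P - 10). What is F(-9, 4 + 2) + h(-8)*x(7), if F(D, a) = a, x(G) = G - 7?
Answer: 6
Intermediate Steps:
x(G) = -7 + G
h(P) = P*(-10 + P)
F(-9, 4 + 2) + h(-8)*x(7) = (4 + 2) + (-8*(-10 - 8))*(-7 + 7) = 6 - 8*(-18)*0 = 6 + 144*0 = 6 + 0 = 6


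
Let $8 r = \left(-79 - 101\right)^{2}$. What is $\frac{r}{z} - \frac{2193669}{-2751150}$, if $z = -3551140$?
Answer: $\frac{64824029793}{81414323425} \approx 0.79622$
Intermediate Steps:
$r = 4050$ ($r = \frac{\left(-79 - 101\right)^{2}}{8} = \frac{\left(-180\right)^{2}}{8} = \frac{1}{8} \cdot 32400 = 4050$)
$\frac{r}{z} - \frac{2193669}{-2751150} = \frac{4050}{-3551140} - \frac{2193669}{-2751150} = 4050 \left(- \frac{1}{3551140}\right) - - \frac{731223}{917050} = - \frac{405}{355114} + \frac{731223}{917050} = \frac{64824029793}{81414323425}$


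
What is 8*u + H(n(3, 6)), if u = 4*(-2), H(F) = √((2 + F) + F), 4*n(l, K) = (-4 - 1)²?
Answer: -64 + √58/2 ≈ -60.192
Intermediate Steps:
n(l, K) = 25/4 (n(l, K) = (-4 - 1)²/4 = (¼)*(-5)² = (¼)*25 = 25/4)
H(F) = √(2 + 2*F)
u = -8
8*u + H(n(3, 6)) = 8*(-8) + √(2 + 2*(25/4)) = -64 + √(2 + 25/2) = -64 + √(29/2) = -64 + √58/2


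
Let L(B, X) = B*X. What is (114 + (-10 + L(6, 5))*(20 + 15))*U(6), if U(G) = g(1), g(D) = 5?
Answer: 4070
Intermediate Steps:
U(G) = 5
(114 + (-10 + L(6, 5))*(20 + 15))*U(6) = (114 + (-10 + 6*5)*(20 + 15))*5 = (114 + (-10 + 30)*35)*5 = (114 + 20*35)*5 = (114 + 700)*5 = 814*5 = 4070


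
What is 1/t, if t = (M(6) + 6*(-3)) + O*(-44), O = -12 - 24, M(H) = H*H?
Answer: 1/1602 ≈ 0.00062422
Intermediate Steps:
M(H) = H**2
O = -36
t = 1602 (t = (6**2 + 6*(-3)) - 36*(-44) = (36 - 18) + 1584 = 18 + 1584 = 1602)
1/t = 1/1602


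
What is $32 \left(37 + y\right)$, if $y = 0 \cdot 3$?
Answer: $1184$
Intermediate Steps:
$y = 0$
$32 \left(37 + y\right) = 32 \left(37 + 0\right) = 32 \cdot 37 = 1184$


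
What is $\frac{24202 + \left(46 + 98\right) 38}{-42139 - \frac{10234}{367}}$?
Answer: $- \frac{10890358}{15475247} \approx -0.70373$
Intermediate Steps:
$\frac{24202 + \left(46 + 98\right) 38}{-42139 - \frac{10234}{367}} = \frac{24202 + 144 \cdot 38}{-42139 - \frac{10234}{367}} = \frac{24202 + 5472}{-42139 - \frac{10234}{367}} = \frac{29674}{- \frac{15475247}{367}} = 29674 \left(- \frac{367}{15475247}\right) = - \frac{10890358}{15475247}$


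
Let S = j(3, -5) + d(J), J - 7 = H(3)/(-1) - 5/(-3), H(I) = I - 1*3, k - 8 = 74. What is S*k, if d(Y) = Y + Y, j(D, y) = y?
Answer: 3034/3 ≈ 1011.3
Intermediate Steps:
k = 82 (k = 8 + 74 = 82)
H(I) = -3 + I (H(I) = I - 3 = -3 + I)
J = 26/3 (J = 7 + ((-3 + 3)/(-1) - 5/(-3)) = 7 + (0*(-1) - 5*(-⅓)) = 7 + (0 + 5/3) = 7 + 5/3 = 26/3 ≈ 8.6667)
d(Y) = 2*Y
S = 37/3 (S = -5 + 2*(26/3) = -5 + 52/3 = 37/3 ≈ 12.333)
S*k = (37/3)*82 = 3034/3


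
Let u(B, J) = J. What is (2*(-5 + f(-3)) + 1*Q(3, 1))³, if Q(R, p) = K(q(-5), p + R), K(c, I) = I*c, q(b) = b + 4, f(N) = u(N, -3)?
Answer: -8000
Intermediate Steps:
f(N) = -3
q(b) = 4 + b
Q(R, p) = -R - p (Q(R, p) = (p + R)*(4 - 5) = (R + p)*(-1) = -R - p)
(2*(-5 + f(-3)) + 1*Q(3, 1))³ = (2*(-5 - 3) + 1*(-1*3 - 1*1))³ = (2*(-8) + 1*(-3 - 1))³ = (-16 + 1*(-4))³ = (-16 - 4)³ = (-20)³ = -8000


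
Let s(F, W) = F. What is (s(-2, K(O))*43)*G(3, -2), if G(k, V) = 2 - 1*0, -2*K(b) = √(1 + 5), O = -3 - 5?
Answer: -172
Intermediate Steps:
O = -8
K(b) = -√6/2 (K(b) = -√(1 + 5)/2 = -√6/2)
G(k, V) = 2 (G(k, V) = 2 + 0 = 2)
(s(-2, K(O))*43)*G(3, -2) = -2*43*2 = -86*2 = -172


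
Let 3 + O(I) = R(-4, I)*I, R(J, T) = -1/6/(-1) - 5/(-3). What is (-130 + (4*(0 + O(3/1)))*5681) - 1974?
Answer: 54706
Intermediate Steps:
R(J, T) = 11/6 (R(J, T) = -1*1/6*(-1) - 5*(-1/3) = -1/6*(-1) + 5/3 = 1/6 + 5/3 = 11/6)
O(I) = -3 + 11*I/6
(-130 + (4*(0 + O(3/1)))*5681) - 1974 = (-130 + (4*(0 + (-3 + 11*(3/1)/6)))*5681) - 1974 = (-130 + (4*(0 + (-3 + 11*(3*1)/6)))*5681) - 1974 = (-130 + (4*(0 + (-3 + (11/6)*3)))*5681) - 1974 = (-130 + (4*(0 + (-3 + 11/2)))*5681) - 1974 = (-130 + (4*(0 + 5/2))*5681) - 1974 = (-130 + (4*(5/2))*5681) - 1974 = (-130 + 10*5681) - 1974 = (-130 + 56810) - 1974 = 56680 - 1974 = 54706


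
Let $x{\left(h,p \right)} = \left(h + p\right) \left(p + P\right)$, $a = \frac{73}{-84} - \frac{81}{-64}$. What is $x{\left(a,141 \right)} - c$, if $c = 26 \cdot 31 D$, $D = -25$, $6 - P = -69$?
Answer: $\frac{2838733}{56} \approx 50692.0$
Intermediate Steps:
$P = 75$ ($P = 6 - -69 = 6 + 69 = 75$)
$a = \frac{533}{1344}$ ($a = 73 \left(- \frac{1}{84}\right) - - \frac{81}{64} = - \frac{73}{84} + \frac{81}{64} = \frac{533}{1344} \approx 0.39658$)
$x{\left(h,p \right)} = \left(75 + p\right) \left(h + p\right)$ ($x{\left(h,p \right)} = \left(h + p\right) \left(p + 75\right) = \left(h + p\right) \left(75 + p\right) = \left(75 + p\right) \left(h + p\right)$)
$c = -20150$ ($c = 26 \cdot 31 \left(-25\right) = 806 \left(-25\right) = -20150$)
$x{\left(a,141 \right)} - c = \left(141^{2} + 75 \cdot \frac{533}{1344} + 75 \cdot 141 + \frac{533}{1344} \cdot 141\right) - -20150 = \left(19881 + \frac{13325}{448} + 10575 + \frac{25051}{448}\right) + 20150 = \frac{1710333}{56} + 20150 = \frac{2838733}{56}$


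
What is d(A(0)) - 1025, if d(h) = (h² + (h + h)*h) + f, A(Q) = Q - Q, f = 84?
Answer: -941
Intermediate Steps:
A(Q) = 0
d(h) = 84 + 3*h² (d(h) = (h² + (h + h)*h) + 84 = (h² + (2*h)*h) + 84 = (h² + 2*h²) + 84 = 3*h² + 84 = 84 + 3*h²)
d(A(0)) - 1025 = (84 + 3*0²) - 1025 = (84 + 3*0) - 1025 = (84 + 0) - 1025 = 84 - 1025 = -941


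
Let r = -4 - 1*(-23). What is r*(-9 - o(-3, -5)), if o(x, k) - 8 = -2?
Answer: -285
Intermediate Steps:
o(x, k) = 6 (o(x, k) = 8 - 2 = 6)
r = 19 (r = -4 + 23 = 19)
r*(-9 - o(-3, -5)) = 19*(-9 - 1*6) = 19*(-9 - 6) = 19*(-15) = -285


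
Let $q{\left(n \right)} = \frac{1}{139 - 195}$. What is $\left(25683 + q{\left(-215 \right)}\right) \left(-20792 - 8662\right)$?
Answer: $- \frac{21181063569}{28} \approx -7.5647 \cdot 10^{8}$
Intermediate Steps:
$q{\left(n \right)} = - \frac{1}{56}$ ($q{\left(n \right)} = \frac{1}{-56} = - \frac{1}{56}$)
$\left(25683 + q{\left(-215 \right)}\right) \left(-20792 - 8662\right) = \left(25683 - \frac{1}{56}\right) \left(-20792 - 8662\right) = \frac{1438247}{56} \left(-29454\right) = - \frac{21181063569}{28}$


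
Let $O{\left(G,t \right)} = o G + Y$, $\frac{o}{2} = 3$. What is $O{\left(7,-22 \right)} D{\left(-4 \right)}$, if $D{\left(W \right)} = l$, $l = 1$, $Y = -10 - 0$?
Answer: $32$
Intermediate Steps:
$o = 6$ ($o = 2 \cdot 3 = 6$)
$Y = -10$ ($Y = -10 + 0 = -10$)
$D{\left(W \right)} = 1$
$O{\left(G,t \right)} = -10 + 6 G$ ($O{\left(G,t \right)} = 6 G - 10 = -10 + 6 G$)
$O{\left(7,-22 \right)} D{\left(-4 \right)} = \left(-10 + 6 \cdot 7\right) 1 = \left(-10 + 42\right) 1 = 32 \cdot 1 = 32$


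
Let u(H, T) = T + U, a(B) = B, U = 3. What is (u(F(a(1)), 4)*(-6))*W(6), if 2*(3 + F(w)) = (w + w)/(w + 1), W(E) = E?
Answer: -252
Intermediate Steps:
F(w) = -3 + w/(1 + w) (F(w) = -3 + ((w + w)/(w + 1))/2 = -3 + ((2*w)/(1 + w))/2 = -3 + (2*w/(1 + w))/2 = -3 + w/(1 + w))
u(H, T) = 3 + T (u(H, T) = T + 3 = 3 + T)
(u(F(a(1)), 4)*(-6))*W(6) = ((3 + 4)*(-6))*6 = (7*(-6))*6 = -42*6 = -252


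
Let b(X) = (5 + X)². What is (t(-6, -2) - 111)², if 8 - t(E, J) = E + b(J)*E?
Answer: 1849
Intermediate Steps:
t(E, J) = 8 - E - E*(5 + J)² (t(E, J) = 8 - (E + (5 + J)²*E) = 8 - (E + E*(5 + J)²) = 8 + (-E - E*(5 + J)²) = 8 - E - E*(5 + J)²)
(t(-6, -2) - 111)² = ((8 - 1*(-6) - 1*(-6)*(5 - 2)²) - 111)² = ((8 + 6 - 1*(-6)*3²) - 111)² = ((8 + 6 - 1*(-6)*9) - 111)² = ((8 + 6 + 54) - 111)² = (68 - 111)² = (-43)² = 1849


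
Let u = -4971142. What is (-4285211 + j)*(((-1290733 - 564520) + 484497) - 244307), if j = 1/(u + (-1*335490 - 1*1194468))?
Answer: 44993370240712737363/6501100 ≈ 6.9209e+12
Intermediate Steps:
j = -1/6501100 (j = 1/(-4971142 + (-1*335490 - 1*1194468)) = 1/(-4971142 + (-335490 - 1194468)) = 1/(-4971142 - 1529958) = 1/(-6501100) = -1/6501100 ≈ -1.5382e-7)
(-4285211 + j)*(((-1290733 - 564520) + 484497) - 244307) = (-4285211 - 1/6501100)*(((-1290733 - 564520) + 484497) - 244307) = -27858585232101*((-1855253 + 484497) - 244307)/6501100 = -27858585232101*(-1370756 - 244307)/6501100 = -27858585232101/6501100*(-1615063) = 44993370240712737363/6501100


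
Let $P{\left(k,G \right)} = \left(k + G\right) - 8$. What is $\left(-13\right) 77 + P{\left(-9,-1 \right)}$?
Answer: $-1019$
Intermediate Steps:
$P{\left(k,G \right)} = -8 + G + k$ ($P{\left(k,G \right)} = \left(G + k\right) - 8 = -8 + G + k$)
$\left(-13\right) 77 + P{\left(-9,-1 \right)} = \left(-13\right) 77 - 18 = -1001 - 18 = -1019$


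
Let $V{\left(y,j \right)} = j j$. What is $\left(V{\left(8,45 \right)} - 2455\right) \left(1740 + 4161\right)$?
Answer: $-2537430$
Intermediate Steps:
$V{\left(y,j \right)} = j^{2}$
$\left(V{\left(8,45 \right)} - 2455\right) \left(1740 + 4161\right) = \left(45^{2} - 2455\right) \left(1740 + 4161\right) = \left(2025 - 2455\right) 5901 = \left(-430\right) 5901 = -2537430$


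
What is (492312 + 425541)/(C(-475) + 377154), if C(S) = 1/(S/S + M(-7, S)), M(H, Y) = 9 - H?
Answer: 15603501/6411619 ≈ 2.4336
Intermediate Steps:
C(S) = 1/17 (C(S) = 1/(S/S + (9 - 1*(-7))) = 1/(1 + (9 + 7)) = 1/(1 + 16) = 1/17)
(492312 + 425541)/(C(-475) + 377154) = (492312 + 425541)/(1/17 + 377154) = 917853/(6411619/17) = 917853*(17/6411619) = 15603501/6411619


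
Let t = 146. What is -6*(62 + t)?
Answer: -1248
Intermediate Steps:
-6*(62 + t) = -6*(62 + 146) = -6*208 = -1248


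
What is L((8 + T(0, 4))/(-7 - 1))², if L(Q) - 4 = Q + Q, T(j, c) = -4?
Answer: 9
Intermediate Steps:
L(Q) = 4 + 2*Q (L(Q) = 4 + (Q + Q) = 4 + 2*Q)
L((8 + T(0, 4))/(-7 - 1))² = (4 + 2*((8 - 4)/(-7 - 1)))² = (4 + 2*(4/(-8)))² = (4 + 2*(4*(-⅛)))² = (4 + 2*(-½))² = (4 - 1)² = 3² = 9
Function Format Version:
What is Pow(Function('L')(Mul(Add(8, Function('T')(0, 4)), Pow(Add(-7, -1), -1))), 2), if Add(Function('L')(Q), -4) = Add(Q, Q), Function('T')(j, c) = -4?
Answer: 9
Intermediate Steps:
Function('L')(Q) = Add(4, Mul(2, Q)) (Function('L')(Q) = Add(4, Add(Q, Q)) = Add(4, Mul(2, Q)))
Pow(Function('L')(Mul(Add(8, Function('T')(0, 4)), Pow(Add(-7, -1), -1))), 2) = Pow(Add(4, Mul(2, Mul(Add(8, -4), Pow(Add(-7, -1), -1)))), 2) = Pow(Add(4, Mul(2, Mul(4, Pow(-8, -1)))), 2) = Pow(Add(4, Mul(2, Mul(4, Rational(-1, 8)))), 2) = Pow(Add(4, Mul(2, Rational(-1, 2))), 2) = Pow(Add(4, -1), 2) = Pow(3, 2) = 9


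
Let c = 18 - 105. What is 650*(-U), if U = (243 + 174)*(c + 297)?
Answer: -56920500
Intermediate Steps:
c = -87
U = 87570 (U = (243 + 174)*(-87 + 297) = 417*210 = 87570)
650*(-U) = 650*(-1*87570) = 650*(-87570) = -56920500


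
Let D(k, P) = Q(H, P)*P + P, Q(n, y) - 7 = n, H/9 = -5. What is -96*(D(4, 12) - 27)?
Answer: 45216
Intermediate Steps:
H = -45 (H = 9*(-5) = -45)
Q(n, y) = 7 + n
D(k, P) = -37*P (D(k, P) = (7 - 45)*P + P = -38*P + P = -37*P)
-96*(D(4, 12) - 27) = -96*(-37*12 - 27) = -96*(-444 - 27) = -96*(-471) = 45216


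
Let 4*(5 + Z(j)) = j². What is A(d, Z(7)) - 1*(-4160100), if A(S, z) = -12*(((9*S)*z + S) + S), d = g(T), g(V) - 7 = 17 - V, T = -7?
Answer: 4135083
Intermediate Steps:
Z(j) = -5 + j²/4
g(V) = 24 - V (g(V) = 7 + (17 - V) = 24 - V)
d = 31 (d = 24 - 1*(-7) = 24 + 7 = 31)
A(S, z) = -24*S - 108*S*z (A(S, z) = -12*((9*S*z + S) + S) = -12*((S + 9*S*z) + S) = -12*(2*S + 9*S*z) = -24*S - 108*S*z)
A(d, Z(7)) - 1*(-4160100) = -12*31*(2 + 9*(-5 + (¼)*7²)) - 1*(-4160100) = -12*31*(2 + 9*(-5 + (¼)*49)) + 4160100 = -12*31*(2 + 9*(-5 + 49/4)) + 4160100 = -12*31*(2 + 9*(29/4)) + 4160100 = -12*31*(2 + 261/4) + 4160100 = -12*31*269/4 + 4160100 = -25017 + 4160100 = 4135083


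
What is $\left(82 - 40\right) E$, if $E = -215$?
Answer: $-9030$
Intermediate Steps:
$\left(82 - 40\right) E = \left(82 - 40\right) \left(-215\right) = 42 \left(-215\right) = -9030$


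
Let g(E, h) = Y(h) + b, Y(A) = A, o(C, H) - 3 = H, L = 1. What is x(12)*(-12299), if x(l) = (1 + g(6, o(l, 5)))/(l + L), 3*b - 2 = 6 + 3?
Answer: -467362/39 ≈ -11984.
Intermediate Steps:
o(C, H) = 3 + H
b = 11/3 (b = ⅔ + (6 + 3)/3 = ⅔ + (⅓)*9 = ⅔ + 3 = 11/3 ≈ 3.6667)
g(E, h) = 11/3 + h (g(E, h) = h + 11/3 = 11/3 + h)
x(l) = 38/(3*(1 + l)) (x(l) = (1 + (11/3 + (3 + 5)))/(l + 1) = (1 + (11/3 + 8))/(1 + l) = (1 + 35/3)/(1 + l) = 38/(3*(1 + l)))
x(12)*(-12299) = (38/(3*(1 + 12)))*(-12299) = ((38/3)/13)*(-12299) = ((38/3)*(1/13))*(-12299) = (38/39)*(-12299) = -467362/39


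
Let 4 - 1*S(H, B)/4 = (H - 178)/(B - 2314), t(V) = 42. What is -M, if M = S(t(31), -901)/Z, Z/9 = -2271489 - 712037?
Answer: 25448/43164162405 ≈ 5.8956e-7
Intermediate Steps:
S(H, B) = 16 - 4*(-178 + H)/(-2314 + B) (S(H, B) = 16 - 4*(H - 178)/(B - 2314) = 16 - 4*(-178 + H)/(-2314 + B))
Z = -26851734 (Z = 9*(-2271489 - 712037) = 9*(-2983526) = -26851734)
M = -25448/43164162405 (M = (4*(-9078 - 1*42 + 4*(-901))/(-2314 - 901))/(-26851734) = (4*(-9078 - 42 - 3604)/(-3215))*(-1/26851734) = (4*(-1/3215)*(-12724))*(-1/26851734) = (50896/3215)*(-1/26851734) = -25448/43164162405 ≈ -5.8956e-7)
-M = -1*(-25448/43164162405) = 25448/43164162405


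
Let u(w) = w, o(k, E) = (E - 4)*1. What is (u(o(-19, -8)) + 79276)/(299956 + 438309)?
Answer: 79264/738265 ≈ 0.10737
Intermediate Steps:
o(k, E) = -4 + E (o(k, E) = (-4 + E)*1 = -4 + E)
(u(o(-19, -8)) + 79276)/(299956 + 438309) = ((-4 - 8) + 79276)/(299956 + 438309) = (-12 + 79276)/738265 = 79264*(1/738265) = 79264/738265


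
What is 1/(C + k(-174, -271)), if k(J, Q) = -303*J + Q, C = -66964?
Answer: -1/14513 ≈ -6.8904e-5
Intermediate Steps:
k(J, Q) = Q - 303*J
1/(C + k(-174, -271)) = 1/(-66964 + (-271 - 303*(-174))) = 1/(-66964 + (-271 + 52722)) = 1/(-66964 + 52451) = 1/(-14513) = -1/14513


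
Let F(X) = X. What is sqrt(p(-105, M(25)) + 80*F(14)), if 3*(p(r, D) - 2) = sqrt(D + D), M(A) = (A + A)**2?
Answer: sqrt(10098 + 150*sqrt(2))/3 ≈ 33.846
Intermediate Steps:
M(A) = 4*A**2 (M(A) = (2*A)**2 = 4*A**2)
p(r, D) = 2 + sqrt(2)*sqrt(D)/3 (p(r, D) = 2 + sqrt(D + D)/3 = 2 + sqrt(2*D)/3 = 2 + (sqrt(2)*sqrt(D))/3 = 2 + sqrt(2)*sqrt(D)/3)
sqrt(p(-105, M(25)) + 80*F(14)) = sqrt((2 + sqrt(2)*sqrt(4*25**2)/3) + 80*14) = sqrt((2 + sqrt(2)*sqrt(4*625)/3) + 1120) = sqrt((2 + sqrt(2)*sqrt(2500)/3) + 1120) = sqrt((2 + (1/3)*sqrt(2)*50) + 1120) = sqrt((2 + 50*sqrt(2)/3) + 1120) = sqrt(1122 + 50*sqrt(2)/3)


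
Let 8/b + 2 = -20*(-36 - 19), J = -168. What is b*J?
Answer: -224/183 ≈ -1.2240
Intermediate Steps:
b = 4/549 (b = 8/(-2 - 20*(-36 - 19)) = 8/(-2 - 20*(-55)) = 8/(-2 + 1100) = 8/1098 = 8*(1/1098) = 4/549 ≈ 0.0072860)
b*J = (4/549)*(-168) = -224/183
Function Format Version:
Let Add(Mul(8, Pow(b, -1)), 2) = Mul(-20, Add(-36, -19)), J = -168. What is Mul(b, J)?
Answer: Rational(-224, 183) ≈ -1.2240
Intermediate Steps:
b = Rational(4, 549) (b = Mul(8, Pow(Add(-2, Mul(-20, Add(-36, -19))), -1)) = Mul(8, Pow(Add(-2, Mul(-20, -55)), -1)) = Mul(8, Pow(Add(-2, 1100), -1)) = Mul(8, Pow(1098, -1)) = Mul(8, Rational(1, 1098)) = Rational(4, 549) ≈ 0.0072860)
Mul(b, J) = Mul(Rational(4, 549), -168) = Rational(-224, 183)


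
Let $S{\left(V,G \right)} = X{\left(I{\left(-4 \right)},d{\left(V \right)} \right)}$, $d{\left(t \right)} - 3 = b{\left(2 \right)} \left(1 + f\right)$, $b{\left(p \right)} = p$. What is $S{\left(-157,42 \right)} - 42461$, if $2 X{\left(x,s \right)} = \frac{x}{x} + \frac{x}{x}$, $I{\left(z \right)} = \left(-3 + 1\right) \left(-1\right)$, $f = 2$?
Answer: $-42460$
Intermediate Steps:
$I{\left(z \right)} = 2$ ($I{\left(z \right)} = \left(-2\right) \left(-1\right) = 2$)
$d{\left(t \right)} = 9$ ($d{\left(t \right)} = 3 + 2 \left(1 + 2\right) = 3 + 2 \cdot 3 = 3 + 6 = 9$)
$X{\left(x,s \right)} = 1$ ($X{\left(x,s \right)} = \frac{\frac{x}{x} + \frac{x}{x}}{2} = \frac{1 + 1}{2} = \frac{1}{2} \cdot 2 = 1$)
$S{\left(V,G \right)} = 1$
$S{\left(-157,42 \right)} - 42461 = 1 - 42461 = -42460$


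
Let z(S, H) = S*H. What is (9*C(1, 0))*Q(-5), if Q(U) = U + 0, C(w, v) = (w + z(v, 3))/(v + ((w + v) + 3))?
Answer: -45/4 ≈ -11.250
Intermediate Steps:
z(S, H) = H*S
C(w, v) = (w + 3*v)/(3 + w + 2*v) (C(w, v) = (w + 3*v)/(v + ((w + v) + 3)) = (w + 3*v)/(v + ((v + w) + 3)) = (w + 3*v)/(v + (3 + v + w)) = (w + 3*v)/(3 + w + 2*v))
Q(U) = U
(9*C(1, 0))*Q(-5) = (9*((1 + 3*0)/(3 + 1 + 2*0)))*(-5) = (9*((1 + 0)/(3 + 1 + 0)))*(-5) = (9*(1/4))*(-5) = (9/4)*(-5) = -45/4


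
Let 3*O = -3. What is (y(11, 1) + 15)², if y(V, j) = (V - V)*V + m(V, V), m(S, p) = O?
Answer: 196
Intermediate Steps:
O = -1 (O = (⅓)*(-3) = -1)
m(S, p) = -1
y(V, j) = -1 (y(V, j) = (V - V)*V - 1 = 0*V - 1 = 0 - 1 = -1)
(y(11, 1) + 15)² = (-1 + 15)² = 14² = 196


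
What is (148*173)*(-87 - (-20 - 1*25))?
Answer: -1075368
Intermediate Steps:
(148*173)*(-87 - (-20 - 1*25)) = 25604*(-87 - (-20 - 25)) = 25604*(-87 - 1*(-45)) = 25604*(-87 + 45) = 25604*(-42) = -1075368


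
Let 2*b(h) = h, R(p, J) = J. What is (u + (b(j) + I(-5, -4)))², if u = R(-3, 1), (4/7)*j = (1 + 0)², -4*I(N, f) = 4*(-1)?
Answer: 529/64 ≈ 8.2656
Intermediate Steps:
I(N, f) = 1 (I(N, f) = -(-1) = -¼*(-4) = 1)
j = 7/4 (j = 7*(1 + 0)²/4 = (7/4)*1² = (7/4)*1 = 7/4 ≈ 1.7500)
b(h) = h/2
u = 1
(u + (b(j) + I(-5, -4)))² = (1 + ((½)*(7/4) + 1))² = (1 + (7/8 + 1))² = (1 + 15/8)² = (23/8)² = 529/64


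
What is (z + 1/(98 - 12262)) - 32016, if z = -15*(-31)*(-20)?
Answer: -502567825/12164 ≈ -41316.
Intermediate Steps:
z = -9300 (z = 465*(-20) = -9300)
(z + 1/(98 - 12262)) - 32016 = (-9300 + 1/(98 - 12262)) - 32016 = (-9300 + 1/(-12164)) - 32016 = (-9300 - 1/12164) - 32016 = -113125201/12164 - 32016 = -502567825/12164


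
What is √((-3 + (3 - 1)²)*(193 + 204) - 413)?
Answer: 4*I ≈ 4.0*I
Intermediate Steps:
√((-3 + (3 - 1)²)*(193 + 204) - 413) = √((-3 + 2²)*397 - 413) = √((-3 + 4)*397 - 413) = √(1*397 - 413) = √(397 - 413) = √(-16) = 4*I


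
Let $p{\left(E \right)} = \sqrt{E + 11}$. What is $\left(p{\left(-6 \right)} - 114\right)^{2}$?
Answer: $\left(114 - \sqrt{5}\right)^{2} \approx 12491.0$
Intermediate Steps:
$p{\left(E \right)} = \sqrt{11 + E}$
$\left(p{\left(-6 \right)} - 114\right)^{2} = \left(\sqrt{11 - 6} - 114\right)^{2} = \left(\sqrt{5} - 114\right)^{2} = \left(-114 + \sqrt{5}\right)^{2}$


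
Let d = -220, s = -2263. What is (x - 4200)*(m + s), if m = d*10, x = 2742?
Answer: 6507054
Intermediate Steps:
m = -2200 (m = -220*10 = -2200)
(x - 4200)*(m + s) = (2742 - 4200)*(-2200 - 2263) = -1458*(-4463) = 6507054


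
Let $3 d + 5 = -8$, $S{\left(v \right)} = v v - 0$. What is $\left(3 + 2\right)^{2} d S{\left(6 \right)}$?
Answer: $-3900$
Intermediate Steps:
$S{\left(v \right)} = v^{2}$ ($S{\left(v \right)} = v^{2} + \left(-5 + 5\right) = v^{2} + 0 = v^{2}$)
$d = - \frac{13}{3}$ ($d = - \frac{5}{3} + \frac{1}{3} \left(-8\right) = - \frac{5}{3} - \frac{8}{3} = - \frac{13}{3} \approx -4.3333$)
$\left(3 + 2\right)^{2} d S{\left(6 \right)} = \left(3 + 2\right)^{2} \left(- \frac{13}{3}\right) 6^{2} = 5^{2} \left(- \frac{13}{3}\right) 36 = 25 \left(- \frac{13}{3}\right) 36 = \left(- \frac{325}{3}\right) 36 = -3900$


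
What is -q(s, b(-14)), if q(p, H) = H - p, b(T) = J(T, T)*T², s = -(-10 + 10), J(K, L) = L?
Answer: 2744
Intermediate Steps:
s = 0 (s = -1*0 = 0)
b(T) = T³ (b(T) = T*T² = T³)
-q(s, b(-14)) = -((-14)³ - 1*0) = -(-2744 + 0) = -1*(-2744) = 2744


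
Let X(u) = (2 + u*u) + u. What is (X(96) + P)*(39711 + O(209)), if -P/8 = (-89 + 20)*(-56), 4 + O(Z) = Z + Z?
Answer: -866619750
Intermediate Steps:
O(Z) = -4 + 2*Z (O(Z) = -4 + (Z + Z) = -4 + 2*Z)
X(u) = 2 + u + u² (X(u) = (2 + u²) + u = 2 + u + u²)
P = -30912 (P = -8*(-89 + 20)*(-56) = -(-552)*(-56) = -8*3864 = -30912)
(X(96) + P)*(39711 + O(209)) = ((2 + 96 + 96²) - 30912)*(39711 + (-4 + 2*209)) = ((2 + 96 + 9216) - 30912)*(39711 + (-4 + 418)) = (9314 - 30912)*(39711 + 414) = -21598*40125 = -866619750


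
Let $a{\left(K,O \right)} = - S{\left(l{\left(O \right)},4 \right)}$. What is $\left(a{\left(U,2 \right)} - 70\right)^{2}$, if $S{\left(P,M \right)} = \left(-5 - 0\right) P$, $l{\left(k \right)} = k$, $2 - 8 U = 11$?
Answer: $3600$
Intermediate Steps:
$U = - \frac{9}{8}$ ($U = \frac{1}{4} - \frac{11}{8} = - \frac{9}{8} \approx -1.125$)
$S{\left(P,M \right)} = - 5 P$ ($S{\left(P,M \right)} = \left(-5 + 0\right) P = - 5 P$)
$a{\left(K,O \right)} = 5 O$ ($a{\left(K,O \right)} = - \left(-5\right) O = 5 O$)
$\left(a{\left(U,2 \right)} - 70\right)^{2} = \left(5 \cdot 2 - 70\right)^{2} = \left(10 - 70\right)^{2} = \left(-60\right)^{2} = 3600$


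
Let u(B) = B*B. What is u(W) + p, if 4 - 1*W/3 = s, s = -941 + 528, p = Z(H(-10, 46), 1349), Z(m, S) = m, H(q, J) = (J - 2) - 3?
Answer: 1565042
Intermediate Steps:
H(q, J) = -5 + J (H(q, J) = (-2 + J) - 3 = -5 + J)
p = 41 (p = -5 + 46 = 41)
s = -413
W = 1251 (W = 12 - 3*(-413) = 12 + 1239 = 1251)
u(B) = B²
u(W) + p = 1251² + 41 = 1565001 + 41 = 1565042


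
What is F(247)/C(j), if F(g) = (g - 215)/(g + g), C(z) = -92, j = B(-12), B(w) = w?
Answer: -4/5681 ≈ -0.00070410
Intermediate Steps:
j = -12
F(g) = (-215 + g)/(2*g) (F(g) = (-215 + g)/((2*g)) = (-215 + g)*(1/(2*g)) = (-215 + g)/(2*g))
F(247)/C(j) = ((1/2)*(-215 + 247)/247)/(-92) = ((1/2)*(1/247)*32)*(-1/92) = (16/247)*(-1/92) = -4/5681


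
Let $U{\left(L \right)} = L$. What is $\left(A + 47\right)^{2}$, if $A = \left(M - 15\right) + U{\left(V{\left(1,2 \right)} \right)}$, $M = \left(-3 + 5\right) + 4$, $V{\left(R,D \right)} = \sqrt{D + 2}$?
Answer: $1600$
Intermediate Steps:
$V{\left(R,D \right)} = \sqrt{2 + D}$
$M = 6$ ($M = 2 + 4 = 6$)
$A = -7$ ($A = \left(6 - 15\right) + \sqrt{2 + 2} = -9 + \sqrt{4} = -9 + 2 = -7$)
$\left(A + 47\right)^{2} = \left(-7 + 47\right)^{2} = 40^{2} = 1600$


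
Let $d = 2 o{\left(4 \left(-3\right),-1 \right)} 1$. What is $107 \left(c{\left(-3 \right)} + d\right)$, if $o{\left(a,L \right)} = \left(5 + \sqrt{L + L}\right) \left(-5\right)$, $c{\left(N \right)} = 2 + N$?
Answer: $-5457 - 1070 i \sqrt{2} \approx -5457.0 - 1513.2 i$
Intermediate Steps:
$o{\left(a,L \right)} = -25 - 5 \sqrt{2} \sqrt{L}$ ($o{\left(a,L \right)} = \left(5 + \sqrt{2 L}\right) \left(-5\right) = \left(5 + \sqrt{2} \sqrt{L}\right) \left(-5\right) = -25 - 5 \sqrt{2} \sqrt{L}$)
$d = -50 - 10 i \sqrt{2}$ ($d = 2 \left(-25 - 5 \sqrt{2} \sqrt{-1}\right) 1 = 2 \left(-25 - 5 \sqrt{2} i\right) 1 = 2 \left(-25 - 5 i \sqrt{2}\right) 1 = \left(-50 - 10 i \sqrt{2}\right) 1 = -50 - 10 i \sqrt{2} \approx -50.0 - 14.142 i$)
$107 \left(c{\left(-3 \right)} + d\right) = 107 \left(\left(2 - 3\right) - \left(50 + 10 i \sqrt{2}\right)\right) = 107 \left(-1 - \left(50 + 10 i \sqrt{2}\right)\right) = 107 \left(-51 - 10 i \sqrt{2}\right) = -5457 - 1070 i \sqrt{2}$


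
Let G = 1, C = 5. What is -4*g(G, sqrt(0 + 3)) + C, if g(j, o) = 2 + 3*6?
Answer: -75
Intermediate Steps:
g(j, o) = 20 (g(j, o) = 2 + 18 = 20)
-4*g(G, sqrt(0 + 3)) + C = -4*20 + 5 = -80 + 5 = -75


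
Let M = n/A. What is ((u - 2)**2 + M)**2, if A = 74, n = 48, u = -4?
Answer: 1838736/1369 ≈ 1343.1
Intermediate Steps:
M = 24/37 (M = 48/74 = 48*(1/74) = 24/37 ≈ 0.64865)
((u - 2)**2 + M)**2 = ((-4 - 2)**2 + 24/37)**2 = ((-6)**2 + 24/37)**2 = (36 + 24/37)**2 = (1356/37)**2 = 1838736/1369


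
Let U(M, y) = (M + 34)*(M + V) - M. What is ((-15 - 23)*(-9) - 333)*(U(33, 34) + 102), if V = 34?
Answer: 41022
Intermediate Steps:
U(M, y) = (34 + M)² - M (U(M, y) = (M + 34)*(M + 34) - M = (34 + M)*(34 + M) - M = (34 + M)² - M)
((-15 - 23)*(-9) - 333)*(U(33, 34) + 102) = ((-15 - 23)*(-9) - 333)*((1156 + 33² + 67*33) + 102) = (-38*(-9) - 333)*((1156 + 1089 + 2211) + 102) = (342 - 333)*(4456 + 102) = 9*4558 = 41022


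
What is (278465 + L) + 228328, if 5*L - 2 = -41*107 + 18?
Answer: 2529598/5 ≈ 5.0592e+5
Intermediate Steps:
L = -4367/5 (L = ⅖ + (-41*107 + 18)/5 = ⅖ + (-4387 + 18)/5 = ⅖ + (⅕)*(-4369) = ⅖ - 4369/5 = -4367/5 ≈ -873.40)
(278465 + L) + 228328 = (278465 - 4367/5) + 228328 = 1387958/5 + 228328 = 2529598/5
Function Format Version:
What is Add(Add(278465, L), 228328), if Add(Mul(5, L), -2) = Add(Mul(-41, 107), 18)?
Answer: Rational(2529598, 5) ≈ 5.0592e+5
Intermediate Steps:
L = Rational(-4367, 5) (L = Add(Rational(2, 5), Mul(Rational(1, 5), Add(Mul(-41, 107), 18))) = Add(Rational(2, 5), Mul(Rational(1, 5), Add(-4387, 18))) = Add(Rational(2, 5), Mul(Rational(1, 5), -4369)) = Add(Rational(2, 5), Rational(-4369, 5)) = Rational(-4367, 5) ≈ -873.40)
Add(Add(278465, L), 228328) = Add(Add(278465, Rational(-4367, 5)), 228328) = Add(Rational(1387958, 5), 228328) = Rational(2529598, 5)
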